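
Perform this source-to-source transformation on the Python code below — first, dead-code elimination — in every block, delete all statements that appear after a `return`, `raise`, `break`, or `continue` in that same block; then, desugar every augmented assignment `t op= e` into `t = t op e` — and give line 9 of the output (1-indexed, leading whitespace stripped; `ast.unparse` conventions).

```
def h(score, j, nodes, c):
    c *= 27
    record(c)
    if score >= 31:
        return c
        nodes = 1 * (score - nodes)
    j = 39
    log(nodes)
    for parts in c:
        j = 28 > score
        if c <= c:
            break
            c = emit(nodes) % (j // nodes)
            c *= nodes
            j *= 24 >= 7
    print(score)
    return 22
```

j = 28 > score

Transformed code:
def h(score, j, nodes, c):
    c = c * 27
    record(c)
    if score >= 31:
        return c
    j = 39
    log(nodes)
    for parts in c:
        j = 28 > score
        if c <= c:
            break
    print(score)
    return 22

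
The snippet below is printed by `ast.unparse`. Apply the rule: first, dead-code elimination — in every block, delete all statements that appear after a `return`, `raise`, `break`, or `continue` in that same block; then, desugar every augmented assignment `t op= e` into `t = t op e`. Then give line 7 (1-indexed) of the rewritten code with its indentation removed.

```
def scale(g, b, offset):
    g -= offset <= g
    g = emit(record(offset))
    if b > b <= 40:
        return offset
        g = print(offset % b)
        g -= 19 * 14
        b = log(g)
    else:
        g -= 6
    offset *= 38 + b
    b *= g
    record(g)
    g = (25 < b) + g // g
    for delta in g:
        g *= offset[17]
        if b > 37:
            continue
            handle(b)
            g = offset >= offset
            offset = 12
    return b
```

Transformed code:
def scale(g, b, offset):
    g = g - (offset <= g)
    g = emit(record(offset))
    if b > b <= 40:
        return offset
    else:
        g = g - 6
    offset = offset * (38 + b)
    b = b * g
    record(g)
    g = (25 < b) + g // g
    for delta in g:
        g = g * offset[17]
        if b > 37:
            continue
    return b

g = g - 6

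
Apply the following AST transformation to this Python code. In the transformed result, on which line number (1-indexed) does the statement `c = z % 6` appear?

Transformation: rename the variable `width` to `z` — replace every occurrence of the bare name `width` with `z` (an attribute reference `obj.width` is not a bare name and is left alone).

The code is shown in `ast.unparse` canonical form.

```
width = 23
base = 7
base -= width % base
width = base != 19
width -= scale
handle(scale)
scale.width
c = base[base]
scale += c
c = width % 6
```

Transformed code:
z = 23
base = 7
base -= z % base
z = base != 19
z -= scale
handle(scale)
scale.width
c = base[base]
scale += c
c = z % 6

10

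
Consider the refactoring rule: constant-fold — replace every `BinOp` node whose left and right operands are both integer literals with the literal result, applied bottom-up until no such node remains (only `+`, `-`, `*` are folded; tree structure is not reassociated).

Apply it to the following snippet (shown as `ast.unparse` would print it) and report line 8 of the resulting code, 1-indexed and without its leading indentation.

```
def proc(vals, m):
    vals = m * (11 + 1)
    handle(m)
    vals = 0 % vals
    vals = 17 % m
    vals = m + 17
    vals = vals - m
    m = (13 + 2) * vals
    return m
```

m = 15 * vals

Transformed code:
def proc(vals, m):
    vals = m * 12
    handle(m)
    vals = 0 % vals
    vals = 17 % m
    vals = m + 17
    vals = vals - m
    m = 15 * vals
    return m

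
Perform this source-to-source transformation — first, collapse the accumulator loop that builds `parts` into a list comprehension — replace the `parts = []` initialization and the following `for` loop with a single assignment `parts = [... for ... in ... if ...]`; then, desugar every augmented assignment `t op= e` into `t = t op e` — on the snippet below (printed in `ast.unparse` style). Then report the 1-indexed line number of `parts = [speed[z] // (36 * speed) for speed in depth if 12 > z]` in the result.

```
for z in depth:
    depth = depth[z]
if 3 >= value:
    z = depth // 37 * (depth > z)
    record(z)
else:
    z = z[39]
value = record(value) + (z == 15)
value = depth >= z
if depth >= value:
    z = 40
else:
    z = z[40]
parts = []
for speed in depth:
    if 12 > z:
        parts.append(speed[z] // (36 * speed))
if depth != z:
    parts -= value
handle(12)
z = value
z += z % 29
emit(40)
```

14

Transformed code:
for z in depth:
    depth = depth[z]
if 3 >= value:
    z = depth // 37 * (depth > z)
    record(z)
else:
    z = z[39]
value = record(value) + (z == 15)
value = depth >= z
if depth >= value:
    z = 40
else:
    z = z[40]
parts = [speed[z] // (36 * speed) for speed in depth if 12 > z]
if depth != z:
    parts = parts - value
handle(12)
z = value
z = z + z % 29
emit(40)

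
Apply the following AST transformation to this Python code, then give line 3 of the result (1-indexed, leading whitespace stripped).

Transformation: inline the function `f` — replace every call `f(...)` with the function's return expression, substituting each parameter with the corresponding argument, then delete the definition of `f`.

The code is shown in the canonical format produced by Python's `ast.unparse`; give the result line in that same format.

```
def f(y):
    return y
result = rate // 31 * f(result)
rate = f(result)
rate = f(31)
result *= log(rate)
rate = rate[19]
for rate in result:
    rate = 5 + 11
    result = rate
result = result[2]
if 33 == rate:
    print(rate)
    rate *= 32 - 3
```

Transformed code:
result = rate // 31 * result
rate = result
rate = 31
result *= log(rate)
rate = rate[19]
for rate in result:
    rate = 5 + 11
    result = rate
result = result[2]
if 33 == rate:
    print(rate)
    rate *= 32 - 3

rate = 31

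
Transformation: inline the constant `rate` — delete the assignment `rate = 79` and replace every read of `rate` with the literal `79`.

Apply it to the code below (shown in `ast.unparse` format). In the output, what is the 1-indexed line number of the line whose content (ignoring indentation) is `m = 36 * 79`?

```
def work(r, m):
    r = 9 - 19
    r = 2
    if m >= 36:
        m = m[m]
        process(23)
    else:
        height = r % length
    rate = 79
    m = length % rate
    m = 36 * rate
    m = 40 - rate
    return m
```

Transformed code:
def work(r, m):
    r = 9 - 19
    r = 2
    if m >= 36:
        m = m[m]
        process(23)
    else:
        height = r % length
    m = length % 79
    m = 36 * 79
    m = 40 - 79
    return m

10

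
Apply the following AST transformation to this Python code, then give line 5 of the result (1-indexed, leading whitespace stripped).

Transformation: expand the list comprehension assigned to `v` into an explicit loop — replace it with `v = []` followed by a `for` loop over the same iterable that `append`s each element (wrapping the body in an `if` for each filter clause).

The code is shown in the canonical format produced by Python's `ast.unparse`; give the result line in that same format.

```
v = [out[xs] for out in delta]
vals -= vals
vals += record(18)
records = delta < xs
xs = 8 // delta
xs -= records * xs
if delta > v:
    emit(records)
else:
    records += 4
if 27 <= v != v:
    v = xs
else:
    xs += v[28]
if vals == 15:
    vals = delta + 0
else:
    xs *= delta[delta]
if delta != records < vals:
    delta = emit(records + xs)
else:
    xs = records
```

Transformed code:
v = []
for out in delta:
    v.append(out[xs])
vals -= vals
vals += record(18)
records = delta < xs
xs = 8 // delta
xs -= records * xs
if delta > v:
    emit(records)
else:
    records += 4
if 27 <= v != v:
    v = xs
else:
    xs += v[28]
if vals == 15:
    vals = delta + 0
else:
    xs *= delta[delta]
if delta != records < vals:
    delta = emit(records + xs)
else:
    xs = records

vals += record(18)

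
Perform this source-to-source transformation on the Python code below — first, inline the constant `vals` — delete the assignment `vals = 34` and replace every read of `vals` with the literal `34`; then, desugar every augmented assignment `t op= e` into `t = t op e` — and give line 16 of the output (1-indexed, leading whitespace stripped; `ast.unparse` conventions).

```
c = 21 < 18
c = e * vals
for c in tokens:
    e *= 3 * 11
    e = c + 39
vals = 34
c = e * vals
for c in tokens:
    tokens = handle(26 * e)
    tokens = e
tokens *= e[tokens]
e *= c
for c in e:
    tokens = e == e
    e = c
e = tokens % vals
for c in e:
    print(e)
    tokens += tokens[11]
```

Transformed code:
c = 21 < 18
c = e * 34
for c in tokens:
    e = e * (3 * 11)
    e = c + 39
c = e * 34
for c in tokens:
    tokens = handle(26 * e)
    tokens = e
tokens = tokens * e[tokens]
e = e * c
for c in e:
    tokens = e == e
    e = c
e = tokens % 34
for c in e:
    print(e)
    tokens = tokens + tokens[11]

for c in e:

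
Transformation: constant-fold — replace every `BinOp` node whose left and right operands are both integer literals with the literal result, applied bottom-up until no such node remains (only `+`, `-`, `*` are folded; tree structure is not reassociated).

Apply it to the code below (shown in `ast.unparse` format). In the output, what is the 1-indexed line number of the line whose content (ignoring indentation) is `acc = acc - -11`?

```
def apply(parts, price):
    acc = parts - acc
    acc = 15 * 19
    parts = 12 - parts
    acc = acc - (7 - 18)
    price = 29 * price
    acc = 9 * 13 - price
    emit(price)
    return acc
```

5

Transformed code:
def apply(parts, price):
    acc = parts - acc
    acc = 285
    parts = 12 - parts
    acc = acc - -11
    price = 29 * price
    acc = 117 - price
    emit(price)
    return acc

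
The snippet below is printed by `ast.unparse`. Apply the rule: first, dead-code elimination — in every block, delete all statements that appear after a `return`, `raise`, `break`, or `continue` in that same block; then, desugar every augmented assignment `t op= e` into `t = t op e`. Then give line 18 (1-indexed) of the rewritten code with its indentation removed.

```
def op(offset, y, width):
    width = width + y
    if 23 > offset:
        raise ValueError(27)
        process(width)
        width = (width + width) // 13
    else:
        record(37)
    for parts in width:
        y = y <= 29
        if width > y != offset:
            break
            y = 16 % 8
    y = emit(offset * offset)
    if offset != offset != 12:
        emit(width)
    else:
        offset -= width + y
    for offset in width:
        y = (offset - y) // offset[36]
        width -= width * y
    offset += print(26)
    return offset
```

Transformed code:
def op(offset, y, width):
    width = width + y
    if 23 > offset:
        raise ValueError(27)
    else:
        record(37)
    for parts in width:
        y = y <= 29
        if width > y != offset:
            break
    y = emit(offset * offset)
    if offset != offset != 12:
        emit(width)
    else:
        offset = offset - (width + y)
    for offset in width:
        y = (offset - y) // offset[36]
        width = width - width * y
    offset = offset + print(26)
    return offset

width = width - width * y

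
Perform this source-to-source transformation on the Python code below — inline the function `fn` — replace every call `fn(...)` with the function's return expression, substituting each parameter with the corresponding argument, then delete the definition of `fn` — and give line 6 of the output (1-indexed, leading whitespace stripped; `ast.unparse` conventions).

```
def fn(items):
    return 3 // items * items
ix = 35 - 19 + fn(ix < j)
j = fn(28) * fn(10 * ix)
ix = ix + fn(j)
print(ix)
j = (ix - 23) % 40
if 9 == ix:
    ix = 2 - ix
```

if 9 == ix:

Transformed code:
ix = 35 - 19 + 3 // (ix < j) * (ix < j)
j = 3 // 28 * 28 * (3 // (10 * ix) * (10 * ix))
ix = ix + 3 // j * j
print(ix)
j = (ix - 23) % 40
if 9 == ix:
    ix = 2 - ix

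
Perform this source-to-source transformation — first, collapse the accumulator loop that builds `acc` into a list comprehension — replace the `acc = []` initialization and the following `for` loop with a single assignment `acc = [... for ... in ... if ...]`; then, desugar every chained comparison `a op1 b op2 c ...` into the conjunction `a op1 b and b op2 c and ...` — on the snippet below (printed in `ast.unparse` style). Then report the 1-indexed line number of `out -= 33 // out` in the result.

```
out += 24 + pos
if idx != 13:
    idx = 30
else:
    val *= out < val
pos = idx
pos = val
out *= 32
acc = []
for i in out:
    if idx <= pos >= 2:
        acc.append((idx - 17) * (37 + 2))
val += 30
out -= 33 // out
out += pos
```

Transformed code:
out += 24 + pos
if idx != 13:
    idx = 30
else:
    val *= out < val
pos = idx
pos = val
out *= 32
acc = [(idx - 17) * (37 + 2) for i in out if idx <= pos and pos >= 2]
val += 30
out -= 33 // out
out += pos

11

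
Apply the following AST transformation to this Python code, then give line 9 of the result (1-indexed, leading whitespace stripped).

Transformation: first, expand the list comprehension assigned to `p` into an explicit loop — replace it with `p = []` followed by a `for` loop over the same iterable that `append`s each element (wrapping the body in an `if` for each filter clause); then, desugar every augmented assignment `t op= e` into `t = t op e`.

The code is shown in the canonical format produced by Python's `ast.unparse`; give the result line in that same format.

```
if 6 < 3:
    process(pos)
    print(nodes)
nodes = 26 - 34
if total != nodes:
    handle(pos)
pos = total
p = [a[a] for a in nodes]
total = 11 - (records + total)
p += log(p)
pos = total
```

for a in nodes:

Transformed code:
if 6 < 3:
    process(pos)
    print(nodes)
nodes = 26 - 34
if total != nodes:
    handle(pos)
pos = total
p = []
for a in nodes:
    p.append(a[a])
total = 11 - (records + total)
p = p + log(p)
pos = total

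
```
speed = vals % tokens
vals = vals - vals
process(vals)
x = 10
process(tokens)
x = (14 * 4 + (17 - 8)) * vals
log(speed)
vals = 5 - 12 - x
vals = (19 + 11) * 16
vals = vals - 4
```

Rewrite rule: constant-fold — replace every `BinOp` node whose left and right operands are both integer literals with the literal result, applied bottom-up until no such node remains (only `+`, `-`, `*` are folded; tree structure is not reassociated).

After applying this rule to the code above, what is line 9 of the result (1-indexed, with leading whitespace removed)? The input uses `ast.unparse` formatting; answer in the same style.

Transformed code:
speed = vals % tokens
vals = vals - vals
process(vals)
x = 10
process(tokens)
x = 65 * vals
log(speed)
vals = -7 - x
vals = 480
vals = vals - 4

vals = 480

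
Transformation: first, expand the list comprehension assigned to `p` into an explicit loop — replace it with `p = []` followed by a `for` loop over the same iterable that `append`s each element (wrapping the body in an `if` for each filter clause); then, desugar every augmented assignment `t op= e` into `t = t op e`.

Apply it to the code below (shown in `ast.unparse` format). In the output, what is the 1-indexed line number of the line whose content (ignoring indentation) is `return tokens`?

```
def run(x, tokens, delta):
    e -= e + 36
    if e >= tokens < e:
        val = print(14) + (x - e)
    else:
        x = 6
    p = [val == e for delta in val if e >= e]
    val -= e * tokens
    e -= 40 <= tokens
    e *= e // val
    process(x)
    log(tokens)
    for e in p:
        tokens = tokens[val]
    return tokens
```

18

Transformed code:
def run(x, tokens, delta):
    e = e - (e + 36)
    if e >= tokens < e:
        val = print(14) + (x - e)
    else:
        x = 6
    p = []
    for delta in val:
        if e >= e:
            p.append(val == e)
    val = val - e * tokens
    e = e - (40 <= tokens)
    e = e * (e // val)
    process(x)
    log(tokens)
    for e in p:
        tokens = tokens[val]
    return tokens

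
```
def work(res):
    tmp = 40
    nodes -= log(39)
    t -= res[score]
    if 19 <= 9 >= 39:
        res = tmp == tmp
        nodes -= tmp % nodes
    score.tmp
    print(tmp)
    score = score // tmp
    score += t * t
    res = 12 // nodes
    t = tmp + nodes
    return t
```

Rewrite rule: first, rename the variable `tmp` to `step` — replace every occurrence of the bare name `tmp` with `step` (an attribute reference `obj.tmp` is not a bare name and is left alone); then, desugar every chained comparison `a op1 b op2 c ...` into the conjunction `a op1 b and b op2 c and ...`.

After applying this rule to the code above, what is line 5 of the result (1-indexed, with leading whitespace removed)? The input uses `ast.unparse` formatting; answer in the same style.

if 19 <= 9 and 9 >= 39:

Transformed code:
def work(res):
    step = 40
    nodes -= log(39)
    t -= res[score]
    if 19 <= 9 and 9 >= 39:
        res = step == step
        nodes -= step % nodes
    score.tmp
    print(step)
    score = score // step
    score += t * t
    res = 12 // nodes
    t = step + nodes
    return t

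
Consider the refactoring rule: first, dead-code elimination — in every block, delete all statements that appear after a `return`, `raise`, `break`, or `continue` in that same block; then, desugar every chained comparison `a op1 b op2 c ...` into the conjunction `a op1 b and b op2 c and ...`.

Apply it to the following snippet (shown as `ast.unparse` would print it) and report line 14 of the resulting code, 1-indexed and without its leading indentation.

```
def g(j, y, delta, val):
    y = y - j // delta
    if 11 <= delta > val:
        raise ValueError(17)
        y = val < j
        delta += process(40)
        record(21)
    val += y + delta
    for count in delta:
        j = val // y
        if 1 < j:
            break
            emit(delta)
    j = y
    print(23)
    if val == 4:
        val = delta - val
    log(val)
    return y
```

log(val)

Transformed code:
def g(j, y, delta, val):
    y = y - j // delta
    if 11 <= delta and delta > val:
        raise ValueError(17)
    val += y + delta
    for count in delta:
        j = val // y
        if 1 < j:
            break
    j = y
    print(23)
    if val == 4:
        val = delta - val
    log(val)
    return y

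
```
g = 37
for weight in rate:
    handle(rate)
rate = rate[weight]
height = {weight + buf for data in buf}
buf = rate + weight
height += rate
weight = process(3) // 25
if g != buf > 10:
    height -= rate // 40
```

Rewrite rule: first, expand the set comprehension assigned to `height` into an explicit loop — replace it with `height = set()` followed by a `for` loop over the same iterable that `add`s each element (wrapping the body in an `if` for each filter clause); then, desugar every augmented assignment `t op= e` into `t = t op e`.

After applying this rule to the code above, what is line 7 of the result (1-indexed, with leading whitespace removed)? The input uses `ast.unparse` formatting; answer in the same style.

height.add(weight + buf)

Transformed code:
g = 37
for weight in rate:
    handle(rate)
rate = rate[weight]
height = set()
for data in buf:
    height.add(weight + buf)
buf = rate + weight
height = height + rate
weight = process(3) // 25
if g != buf > 10:
    height = height - rate // 40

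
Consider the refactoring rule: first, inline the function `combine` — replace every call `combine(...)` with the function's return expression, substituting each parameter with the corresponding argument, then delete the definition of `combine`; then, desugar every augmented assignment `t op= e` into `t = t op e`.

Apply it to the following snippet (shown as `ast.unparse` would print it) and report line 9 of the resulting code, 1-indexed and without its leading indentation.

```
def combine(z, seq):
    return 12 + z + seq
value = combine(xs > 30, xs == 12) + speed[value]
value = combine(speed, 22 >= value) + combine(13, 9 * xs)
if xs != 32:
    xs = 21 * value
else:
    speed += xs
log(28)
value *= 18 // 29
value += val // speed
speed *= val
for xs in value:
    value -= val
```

Transformed code:
value = 12 + (xs > 30) + (xs == 12) + speed[value]
value = 12 + speed + (22 >= value) + (12 + 13 + 9 * xs)
if xs != 32:
    xs = 21 * value
else:
    speed = speed + xs
log(28)
value = value * (18 // 29)
value = value + val // speed
speed = speed * val
for xs in value:
    value = value - val

value = value + val // speed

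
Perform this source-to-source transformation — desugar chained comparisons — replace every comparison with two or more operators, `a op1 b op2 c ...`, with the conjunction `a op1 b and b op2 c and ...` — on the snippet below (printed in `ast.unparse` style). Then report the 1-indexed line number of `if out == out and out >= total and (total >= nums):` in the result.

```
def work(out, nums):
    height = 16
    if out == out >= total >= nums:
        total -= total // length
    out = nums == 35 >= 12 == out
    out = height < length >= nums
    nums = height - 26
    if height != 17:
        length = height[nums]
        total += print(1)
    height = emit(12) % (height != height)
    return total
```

Transformed code:
def work(out, nums):
    height = 16
    if out == out and out >= total and (total >= nums):
        total -= total // length
    out = nums == 35 and 35 >= 12 and (12 == out)
    out = height < length and length >= nums
    nums = height - 26
    if height != 17:
        length = height[nums]
        total += print(1)
    height = emit(12) % (height != height)
    return total

3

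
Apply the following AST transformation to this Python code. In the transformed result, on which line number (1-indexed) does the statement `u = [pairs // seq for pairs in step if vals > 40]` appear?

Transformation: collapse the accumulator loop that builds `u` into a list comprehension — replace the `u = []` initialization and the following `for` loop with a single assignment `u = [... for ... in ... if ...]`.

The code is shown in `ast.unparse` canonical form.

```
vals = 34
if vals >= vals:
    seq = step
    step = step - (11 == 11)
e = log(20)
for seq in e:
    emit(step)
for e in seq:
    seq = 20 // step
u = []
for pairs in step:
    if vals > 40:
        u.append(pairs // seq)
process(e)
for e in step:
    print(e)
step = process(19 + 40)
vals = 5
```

10

Transformed code:
vals = 34
if vals >= vals:
    seq = step
    step = step - (11 == 11)
e = log(20)
for seq in e:
    emit(step)
for e in seq:
    seq = 20 // step
u = [pairs // seq for pairs in step if vals > 40]
process(e)
for e in step:
    print(e)
step = process(19 + 40)
vals = 5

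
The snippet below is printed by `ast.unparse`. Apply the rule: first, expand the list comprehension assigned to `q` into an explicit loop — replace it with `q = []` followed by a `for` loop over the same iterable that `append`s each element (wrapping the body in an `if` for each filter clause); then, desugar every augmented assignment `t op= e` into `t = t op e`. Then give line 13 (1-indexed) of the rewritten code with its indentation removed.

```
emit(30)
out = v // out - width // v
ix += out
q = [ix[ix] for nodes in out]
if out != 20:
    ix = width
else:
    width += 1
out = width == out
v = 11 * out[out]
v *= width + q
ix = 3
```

Transformed code:
emit(30)
out = v // out - width // v
ix = ix + out
q = []
for nodes in out:
    q.append(ix[ix])
if out != 20:
    ix = width
else:
    width = width + 1
out = width == out
v = 11 * out[out]
v = v * (width + q)
ix = 3

v = v * (width + q)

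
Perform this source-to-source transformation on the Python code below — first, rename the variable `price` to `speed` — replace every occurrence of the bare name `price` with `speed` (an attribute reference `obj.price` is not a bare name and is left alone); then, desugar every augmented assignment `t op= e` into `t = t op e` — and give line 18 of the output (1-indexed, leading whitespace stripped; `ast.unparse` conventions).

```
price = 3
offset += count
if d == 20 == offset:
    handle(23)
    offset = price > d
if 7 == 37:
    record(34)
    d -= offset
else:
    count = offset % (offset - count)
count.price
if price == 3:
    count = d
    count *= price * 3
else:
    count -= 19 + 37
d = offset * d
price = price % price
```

Transformed code:
speed = 3
offset = offset + count
if d == 20 == offset:
    handle(23)
    offset = speed > d
if 7 == 37:
    record(34)
    d = d - offset
else:
    count = offset % (offset - count)
count.price
if speed == 3:
    count = d
    count = count * (speed * 3)
else:
    count = count - (19 + 37)
d = offset * d
speed = speed % speed

speed = speed % speed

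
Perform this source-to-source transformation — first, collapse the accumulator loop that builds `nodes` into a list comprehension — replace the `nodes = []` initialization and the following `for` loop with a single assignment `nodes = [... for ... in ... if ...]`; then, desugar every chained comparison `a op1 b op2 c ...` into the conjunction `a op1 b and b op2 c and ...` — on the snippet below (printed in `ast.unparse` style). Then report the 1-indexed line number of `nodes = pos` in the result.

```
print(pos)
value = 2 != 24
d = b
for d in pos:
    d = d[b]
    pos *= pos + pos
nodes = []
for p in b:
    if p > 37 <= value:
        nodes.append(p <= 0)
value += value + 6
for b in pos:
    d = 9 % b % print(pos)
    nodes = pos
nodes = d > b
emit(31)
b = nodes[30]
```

Transformed code:
print(pos)
value = 2 != 24
d = b
for d in pos:
    d = d[b]
    pos *= pos + pos
nodes = [p <= 0 for p in b if p > 37 and 37 <= value]
value += value + 6
for b in pos:
    d = 9 % b % print(pos)
    nodes = pos
nodes = d > b
emit(31)
b = nodes[30]

11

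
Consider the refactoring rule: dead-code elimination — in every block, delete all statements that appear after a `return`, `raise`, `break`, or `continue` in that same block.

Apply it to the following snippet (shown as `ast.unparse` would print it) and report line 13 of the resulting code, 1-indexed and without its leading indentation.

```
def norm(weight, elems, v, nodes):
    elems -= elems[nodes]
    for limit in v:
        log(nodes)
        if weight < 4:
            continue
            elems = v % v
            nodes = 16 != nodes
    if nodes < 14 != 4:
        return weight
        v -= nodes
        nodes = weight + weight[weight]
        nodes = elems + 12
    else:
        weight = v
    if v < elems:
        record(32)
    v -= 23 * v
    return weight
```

v -= 23 * v

Transformed code:
def norm(weight, elems, v, nodes):
    elems -= elems[nodes]
    for limit in v:
        log(nodes)
        if weight < 4:
            continue
    if nodes < 14 != 4:
        return weight
    else:
        weight = v
    if v < elems:
        record(32)
    v -= 23 * v
    return weight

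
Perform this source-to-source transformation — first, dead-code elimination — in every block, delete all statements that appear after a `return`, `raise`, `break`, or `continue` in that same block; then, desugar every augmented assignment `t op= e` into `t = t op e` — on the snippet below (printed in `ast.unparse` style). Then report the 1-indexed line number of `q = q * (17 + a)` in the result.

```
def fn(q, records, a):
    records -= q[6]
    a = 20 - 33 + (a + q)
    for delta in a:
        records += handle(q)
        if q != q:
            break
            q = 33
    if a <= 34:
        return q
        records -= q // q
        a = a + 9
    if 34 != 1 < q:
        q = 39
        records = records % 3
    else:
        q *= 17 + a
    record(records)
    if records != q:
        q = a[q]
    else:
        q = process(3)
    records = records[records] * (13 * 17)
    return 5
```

14

Transformed code:
def fn(q, records, a):
    records = records - q[6]
    a = 20 - 33 + (a + q)
    for delta in a:
        records = records + handle(q)
        if q != q:
            break
    if a <= 34:
        return q
    if 34 != 1 < q:
        q = 39
        records = records % 3
    else:
        q = q * (17 + a)
    record(records)
    if records != q:
        q = a[q]
    else:
        q = process(3)
    records = records[records] * (13 * 17)
    return 5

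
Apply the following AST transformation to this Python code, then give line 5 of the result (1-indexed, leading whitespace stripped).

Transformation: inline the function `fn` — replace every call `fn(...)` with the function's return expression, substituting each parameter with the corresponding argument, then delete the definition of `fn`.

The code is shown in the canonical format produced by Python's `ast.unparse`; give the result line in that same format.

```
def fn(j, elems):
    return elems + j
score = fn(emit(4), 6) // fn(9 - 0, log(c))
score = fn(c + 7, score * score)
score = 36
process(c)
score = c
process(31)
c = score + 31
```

score = c

Transformed code:
score = (6 + emit(4)) // (log(c) + (9 - 0))
score = score * score + (c + 7)
score = 36
process(c)
score = c
process(31)
c = score + 31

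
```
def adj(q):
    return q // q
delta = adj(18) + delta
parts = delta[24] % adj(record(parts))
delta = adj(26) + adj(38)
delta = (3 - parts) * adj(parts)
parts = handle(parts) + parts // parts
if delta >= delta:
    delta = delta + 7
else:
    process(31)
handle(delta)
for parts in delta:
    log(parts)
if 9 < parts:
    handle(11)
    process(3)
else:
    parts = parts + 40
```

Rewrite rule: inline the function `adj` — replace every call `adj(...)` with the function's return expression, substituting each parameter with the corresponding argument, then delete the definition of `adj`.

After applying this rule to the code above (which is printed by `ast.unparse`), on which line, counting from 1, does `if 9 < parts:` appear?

Transformed code:
delta = 18 // 18 + delta
parts = delta[24] % (record(parts) // record(parts))
delta = 26 // 26 + 38 // 38
delta = (3 - parts) * (parts // parts)
parts = handle(parts) + parts // parts
if delta >= delta:
    delta = delta + 7
else:
    process(31)
handle(delta)
for parts in delta:
    log(parts)
if 9 < parts:
    handle(11)
    process(3)
else:
    parts = parts + 40

13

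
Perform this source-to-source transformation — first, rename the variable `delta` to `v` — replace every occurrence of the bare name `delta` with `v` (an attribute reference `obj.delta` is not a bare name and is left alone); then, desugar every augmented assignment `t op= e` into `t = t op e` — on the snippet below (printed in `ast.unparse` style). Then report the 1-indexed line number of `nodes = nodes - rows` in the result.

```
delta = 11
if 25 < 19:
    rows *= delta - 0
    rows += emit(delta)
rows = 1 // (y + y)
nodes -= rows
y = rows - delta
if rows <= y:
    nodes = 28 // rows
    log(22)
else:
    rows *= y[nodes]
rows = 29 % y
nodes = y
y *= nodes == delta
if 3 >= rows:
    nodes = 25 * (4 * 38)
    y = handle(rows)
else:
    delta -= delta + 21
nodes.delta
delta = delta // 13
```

6

Transformed code:
v = 11
if 25 < 19:
    rows = rows * (v - 0)
    rows = rows + emit(v)
rows = 1 // (y + y)
nodes = nodes - rows
y = rows - v
if rows <= y:
    nodes = 28 // rows
    log(22)
else:
    rows = rows * y[nodes]
rows = 29 % y
nodes = y
y = y * (nodes == v)
if 3 >= rows:
    nodes = 25 * (4 * 38)
    y = handle(rows)
else:
    v = v - (v + 21)
nodes.delta
v = v // 13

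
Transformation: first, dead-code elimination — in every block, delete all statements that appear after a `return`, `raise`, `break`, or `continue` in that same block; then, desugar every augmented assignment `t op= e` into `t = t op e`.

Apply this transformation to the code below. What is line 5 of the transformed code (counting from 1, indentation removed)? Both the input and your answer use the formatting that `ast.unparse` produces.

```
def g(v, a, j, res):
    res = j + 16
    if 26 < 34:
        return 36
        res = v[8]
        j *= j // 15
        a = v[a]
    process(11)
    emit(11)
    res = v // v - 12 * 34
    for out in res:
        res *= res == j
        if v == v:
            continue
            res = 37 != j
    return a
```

Transformed code:
def g(v, a, j, res):
    res = j + 16
    if 26 < 34:
        return 36
    process(11)
    emit(11)
    res = v // v - 12 * 34
    for out in res:
        res = res * (res == j)
        if v == v:
            continue
    return a

process(11)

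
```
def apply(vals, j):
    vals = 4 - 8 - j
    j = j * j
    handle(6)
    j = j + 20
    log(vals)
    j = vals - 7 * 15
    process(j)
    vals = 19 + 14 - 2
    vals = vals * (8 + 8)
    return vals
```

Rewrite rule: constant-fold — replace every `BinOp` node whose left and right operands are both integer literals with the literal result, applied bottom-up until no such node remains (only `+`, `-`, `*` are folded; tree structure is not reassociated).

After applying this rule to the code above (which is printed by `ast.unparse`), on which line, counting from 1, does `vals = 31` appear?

Transformed code:
def apply(vals, j):
    vals = -4 - j
    j = j * j
    handle(6)
    j = j + 20
    log(vals)
    j = vals - 105
    process(j)
    vals = 31
    vals = vals * 16
    return vals

9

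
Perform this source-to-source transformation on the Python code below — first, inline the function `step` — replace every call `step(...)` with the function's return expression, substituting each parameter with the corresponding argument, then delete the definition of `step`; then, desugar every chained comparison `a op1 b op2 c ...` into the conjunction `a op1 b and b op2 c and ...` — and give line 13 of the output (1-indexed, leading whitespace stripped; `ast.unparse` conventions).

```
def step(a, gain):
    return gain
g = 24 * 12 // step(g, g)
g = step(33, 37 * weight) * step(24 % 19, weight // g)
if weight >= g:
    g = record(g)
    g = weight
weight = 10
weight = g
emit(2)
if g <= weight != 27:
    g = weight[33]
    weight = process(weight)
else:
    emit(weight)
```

emit(weight)

Transformed code:
g = 24 * 12 // g
g = 37 * weight * (weight // g)
if weight >= g:
    g = record(g)
    g = weight
weight = 10
weight = g
emit(2)
if g <= weight and weight != 27:
    g = weight[33]
    weight = process(weight)
else:
    emit(weight)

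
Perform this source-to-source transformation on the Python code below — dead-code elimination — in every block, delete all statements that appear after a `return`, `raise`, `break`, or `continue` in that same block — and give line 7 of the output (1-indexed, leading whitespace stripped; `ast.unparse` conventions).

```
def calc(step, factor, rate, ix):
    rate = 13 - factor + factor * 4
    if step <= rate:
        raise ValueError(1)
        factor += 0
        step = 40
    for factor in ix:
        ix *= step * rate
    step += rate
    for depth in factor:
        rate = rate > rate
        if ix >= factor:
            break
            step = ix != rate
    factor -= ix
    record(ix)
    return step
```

Transformed code:
def calc(step, factor, rate, ix):
    rate = 13 - factor + factor * 4
    if step <= rate:
        raise ValueError(1)
    for factor in ix:
        ix *= step * rate
    step += rate
    for depth in factor:
        rate = rate > rate
        if ix >= factor:
            break
    factor -= ix
    record(ix)
    return step

step += rate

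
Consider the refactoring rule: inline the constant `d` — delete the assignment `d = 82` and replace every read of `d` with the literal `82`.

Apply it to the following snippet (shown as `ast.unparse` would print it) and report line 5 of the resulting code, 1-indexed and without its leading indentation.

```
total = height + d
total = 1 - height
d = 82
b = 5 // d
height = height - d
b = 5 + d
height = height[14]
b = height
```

b = 5 + 82

Transformed code:
total = height + 82
total = 1 - height
b = 5 // 82
height = height - 82
b = 5 + 82
height = height[14]
b = height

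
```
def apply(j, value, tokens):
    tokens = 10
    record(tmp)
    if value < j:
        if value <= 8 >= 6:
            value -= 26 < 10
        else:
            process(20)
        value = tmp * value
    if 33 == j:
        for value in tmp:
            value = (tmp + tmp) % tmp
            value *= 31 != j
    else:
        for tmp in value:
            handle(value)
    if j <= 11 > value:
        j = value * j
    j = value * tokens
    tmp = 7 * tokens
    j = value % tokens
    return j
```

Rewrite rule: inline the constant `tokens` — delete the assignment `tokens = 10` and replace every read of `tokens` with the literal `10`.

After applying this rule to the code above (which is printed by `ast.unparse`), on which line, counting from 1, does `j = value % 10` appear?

Transformed code:
def apply(j, value, tokens):
    record(tmp)
    if value < j:
        if value <= 8 >= 6:
            value -= 26 < 10
        else:
            process(20)
        value = tmp * value
    if 33 == j:
        for value in tmp:
            value = (tmp + tmp) % tmp
            value *= 31 != j
    else:
        for tmp in value:
            handle(value)
    if j <= 11 > value:
        j = value * j
    j = value * 10
    tmp = 7 * 10
    j = value % 10
    return j

20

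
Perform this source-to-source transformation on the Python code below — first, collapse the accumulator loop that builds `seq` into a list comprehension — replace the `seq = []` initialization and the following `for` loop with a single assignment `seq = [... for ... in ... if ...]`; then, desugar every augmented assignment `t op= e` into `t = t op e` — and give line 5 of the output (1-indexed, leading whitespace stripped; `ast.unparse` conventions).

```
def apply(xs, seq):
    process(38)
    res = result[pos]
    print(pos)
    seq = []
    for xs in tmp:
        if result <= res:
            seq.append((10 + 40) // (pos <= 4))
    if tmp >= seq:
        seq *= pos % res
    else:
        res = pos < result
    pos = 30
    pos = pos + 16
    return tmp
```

seq = [(10 + 40) // (pos <= 4) for xs in tmp if result <= res]

Transformed code:
def apply(xs, seq):
    process(38)
    res = result[pos]
    print(pos)
    seq = [(10 + 40) // (pos <= 4) for xs in tmp if result <= res]
    if tmp >= seq:
        seq = seq * (pos % res)
    else:
        res = pos < result
    pos = 30
    pos = pos + 16
    return tmp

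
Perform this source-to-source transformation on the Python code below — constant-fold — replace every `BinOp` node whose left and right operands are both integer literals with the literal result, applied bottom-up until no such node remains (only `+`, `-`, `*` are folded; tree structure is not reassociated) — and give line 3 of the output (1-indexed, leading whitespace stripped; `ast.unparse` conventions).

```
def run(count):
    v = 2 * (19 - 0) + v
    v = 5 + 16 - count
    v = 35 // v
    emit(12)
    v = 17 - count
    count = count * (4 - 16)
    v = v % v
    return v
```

v = 21 - count

Transformed code:
def run(count):
    v = 38 + v
    v = 21 - count
    v = 35 // v
    emit(12)
    v = 17 - count
    count = count * -12
    v = v % v
    return v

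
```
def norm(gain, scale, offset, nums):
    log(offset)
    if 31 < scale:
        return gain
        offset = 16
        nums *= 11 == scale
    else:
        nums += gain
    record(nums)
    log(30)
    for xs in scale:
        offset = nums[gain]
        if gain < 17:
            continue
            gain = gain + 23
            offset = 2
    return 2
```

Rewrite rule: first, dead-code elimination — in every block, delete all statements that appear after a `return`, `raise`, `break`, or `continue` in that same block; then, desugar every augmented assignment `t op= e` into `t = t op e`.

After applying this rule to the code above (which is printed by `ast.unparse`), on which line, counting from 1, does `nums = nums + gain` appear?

Transformed code:
def norm(gain, scale, offset, nums):
    log(offset)
    if 31 < scale:
        return gain
    else:
        nums = nums + gain
    record(nums)
    log(30)
    for xs in scale:
        offset = nums[gain]
        if gain < 17:
            continue
    return 2

6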